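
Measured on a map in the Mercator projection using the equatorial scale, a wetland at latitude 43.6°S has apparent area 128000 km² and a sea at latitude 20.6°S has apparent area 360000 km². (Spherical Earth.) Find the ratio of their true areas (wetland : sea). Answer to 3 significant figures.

0.213

On Mercator the areal scale is sec²φ, so true area = apparent × cos²φ.
True area of wetland: 128000 × cos²(43.6°) = 128000 × 0.5244 = 67130 km².
True area of sea: 360000 × cos²(20.6°) = 360000 × 0.8762 = 315400 km².
Ratio = 67130 / 315400 ≈ 0.213.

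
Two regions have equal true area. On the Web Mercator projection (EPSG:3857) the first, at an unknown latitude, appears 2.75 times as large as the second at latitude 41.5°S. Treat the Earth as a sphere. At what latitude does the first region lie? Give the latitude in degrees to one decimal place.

On Mercator, (apparent₁)/(apparent₂) = sec²φ₁ / sec²φ₂ when true areas are equal.
cos²φ₂ / cos²φ₁ = 2.75  ⇒  cos φ₁ = cos 41.5° / √2.75 = 0.7490/1.658 = 0.4516.
φ₁ = arccos(0.4516) ≈ 63.2°.

63.2°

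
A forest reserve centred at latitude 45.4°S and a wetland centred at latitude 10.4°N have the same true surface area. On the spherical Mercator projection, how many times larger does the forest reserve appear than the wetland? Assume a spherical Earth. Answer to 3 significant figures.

On Mercator, area is exaggerated by sec²φ = 1/cos²φ.
At 45.4°: sec²(45.4°) = 1/0.7022² = 2.028.
At 10.4°: sec²(10.4°) = 1/0.9836² = 1.034.
Ratio = 2.028/1.034 = cos²(10.4°)/cos²(45.4°) ≈ 1.96.

1.96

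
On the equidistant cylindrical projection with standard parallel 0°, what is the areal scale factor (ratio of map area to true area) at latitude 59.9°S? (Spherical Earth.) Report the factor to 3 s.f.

1.99

Plate carrée maps x = Rλ, y = Rφ. The meridian scale is h = 1 and the parallel scale is k = 1/cos φ = sec φ.
Areal scale = h·k = 1 × sec φ; at 59.9°, h = 1.000, k = 1.994, so h·k = 1.994.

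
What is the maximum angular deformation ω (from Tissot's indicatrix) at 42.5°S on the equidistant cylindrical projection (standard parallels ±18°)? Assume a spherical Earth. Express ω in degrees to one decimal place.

14.5°

In the equirectangular projection with standard parallel φ₀ = 18° (x = Rλ cos φ₀, y = Rφ), meridians are true-scale (h = 1) and the parallel scale is k = cos φ₀ / cos φ.
At 42.5°: h = 1.000, k = 1.290; principal scales a = 1.290, b = 1.000.
sin(ω/2) = (a − b)/(a + b) = 0.2900/2.290 = 0.1266, so ω = 2 arcsin(0.1266) ≈ 14.5°.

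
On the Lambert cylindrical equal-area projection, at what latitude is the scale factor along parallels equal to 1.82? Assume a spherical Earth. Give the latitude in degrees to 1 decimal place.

The Lambert cylindrical equal-area projection is the cylindrical equal-area projection with its standard parallel at the equator (φ₀ = 0). Cylindrical equal-area (φ₀ = 0°): h = cos φ / cos 0° along meridians, k = cos 0° / cos φ along parallels; h·k = 1.
k = cos φ₀ / cos φ = 1.82  ⇒  cos φ = cos 0° / 1.82 = 0.5495.
φ = arccos(0.5495) ≈ 56.7°.

56.7°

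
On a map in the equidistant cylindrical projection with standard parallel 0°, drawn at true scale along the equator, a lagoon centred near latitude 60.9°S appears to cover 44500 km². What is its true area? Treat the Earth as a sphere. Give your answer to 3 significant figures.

21600 km²

Plate carrée maps x = Rλ, y = Rφ. The meridian scale is h = 1 and the parallel scale is k = 1/cos φ = sec φ.
Areal scale = h·k = 1 × sec φ; at 60.9°, h = 1.000, k = 2.056, so h·k = 2.056.
True area = apparent / (areal scale) = 44500 / 2.056 ≈ 21600 km².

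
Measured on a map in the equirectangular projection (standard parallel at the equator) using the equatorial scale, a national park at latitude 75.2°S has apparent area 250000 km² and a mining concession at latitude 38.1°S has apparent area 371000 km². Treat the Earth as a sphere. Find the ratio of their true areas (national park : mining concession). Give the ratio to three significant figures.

0.219

On the plate carrée, areal scale = h·k = 1 × sec φ, so true area = apparent × cos φ.
True area of national park: 250000 × cos(75.2°) = 250000 × 0.2554 = 63860 km².
True area of mining concession: 371000 × cos(38.1°) = 371000 × 0.7869 = 292000 km².
Ratio = 63860 / 292000 ≈ 0.219.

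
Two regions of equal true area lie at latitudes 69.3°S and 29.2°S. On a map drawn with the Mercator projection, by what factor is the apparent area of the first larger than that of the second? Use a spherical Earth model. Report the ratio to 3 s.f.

6.10

Mercator is conformal with k = sec φ, so areal scale = k² = sec²φ.
At 69.3°: sec²(69.3°) = 1/0.3535² = 8.004.
At 29.2°: sec²(29.2°) = 1/0.8729² = 1.312.
Ratio = 8.004/1.312 = cos²(29.2°)/cos²(69.3°) ≈ 6.10.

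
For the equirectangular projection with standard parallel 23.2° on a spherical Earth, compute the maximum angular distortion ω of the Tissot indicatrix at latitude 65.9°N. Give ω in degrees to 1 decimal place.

The equidistant cylindrical projection with φ₀ = 23.2° has h = 1 (meridians true) and k = cos φ₀ / cos φ along parallels.
At 65.9°: h = 1.000, k = 2.251; principal scales a = 2.251, b = 1.000.
sin(ω/2) = (a − b)/(a + b) = 1.251/3.251 = 0.3848, so ω = 2 arcsin(0.3848) ≈ 45.3°.

45.3°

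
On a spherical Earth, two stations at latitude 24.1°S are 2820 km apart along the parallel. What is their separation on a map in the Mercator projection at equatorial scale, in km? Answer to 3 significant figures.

3090 km

The Mercator projection is conformal; its linear scale factor is the same in every direction and equals sec φ = 1/cos φ.
Along the parallel, k = sec 24.1° = 1/0.9128 = 1.095.
Map distance = 2820 × 1.095 ≈ 3090 km.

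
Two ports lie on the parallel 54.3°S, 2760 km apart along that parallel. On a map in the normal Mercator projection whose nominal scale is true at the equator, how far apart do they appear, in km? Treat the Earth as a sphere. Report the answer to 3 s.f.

4730 km

For Mercator, h = k = sec φ (a conformal cylindrical projection has a single point scale, 1/cos φ).
Along the parallel, k = sec 54.3° = 1/0.5835 = 1.714.
Map distance = 2760 × 1.714 ≈ 4730 km.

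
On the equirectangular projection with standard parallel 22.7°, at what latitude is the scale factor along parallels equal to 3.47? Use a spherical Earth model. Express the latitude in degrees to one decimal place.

74.6°

With standard parallel φ₀ = 22.7°, the equirectangular projection gives x = Rλ cos φ₀, y = Rφ, so h = 1 and k = cos 22.7° / cos φ.
k = cos φ₀ / cos φ = 3.47  ⇒  cos φ = cos 22.7° / 3.47 = 0.2659.
φ = arccos(0.2659) ≈ 74.6°.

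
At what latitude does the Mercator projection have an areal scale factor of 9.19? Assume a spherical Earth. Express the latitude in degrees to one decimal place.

Mercator areal scale is sec²φ.
sec²φ = 9.19  ⇒  cos²φ = 0.1088  ⇒  cos φ = 0.3299.
φ = arccos(0.3299) ≈ 70.7°.

70.7°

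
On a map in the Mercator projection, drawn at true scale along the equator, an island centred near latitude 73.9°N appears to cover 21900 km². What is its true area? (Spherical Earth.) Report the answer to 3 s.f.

1680 km²

For Mercator, h = k = sec φ (a conformal cylindrical projection has a single point scale, 1/cos φ).
Areal scale = k² = sec²φ = 1/cos²(73.9°) = 1/0.2773² = 13.00.
True area = apparent / (areal scale) = 21900 / 13.00 ≈ 1680 km².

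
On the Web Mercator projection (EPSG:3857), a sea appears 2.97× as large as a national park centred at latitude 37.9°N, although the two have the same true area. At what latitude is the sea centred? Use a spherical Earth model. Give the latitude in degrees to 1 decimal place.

On Mercator, (apparent₁)/(apparent₂) = sec²φ₁ / sec²φ₂ when true areas are equal.
cos²φ₂ / cos²φ₁ = 2.97  ⇒  cos φ₁ = cos 37.9° / √2.97 = 0.7891/1.723 = 0.4579.
φ₁ = arccos(0.4579) ≈ 62.8°.

62.8°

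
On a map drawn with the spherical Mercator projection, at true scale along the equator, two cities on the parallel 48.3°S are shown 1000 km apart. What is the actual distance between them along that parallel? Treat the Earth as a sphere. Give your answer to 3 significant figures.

665 km

For Mercator, h = k = sec φ (a conformal cylindrical projection has a single point scale, 1/cos φ).
Along the parallel at 48.3°, map distances are exaggerated by k = sec 48.3° = 1.503.
True distance = 1000 / 1.503 = 1000 × cos 48.3° ≈ 665 km.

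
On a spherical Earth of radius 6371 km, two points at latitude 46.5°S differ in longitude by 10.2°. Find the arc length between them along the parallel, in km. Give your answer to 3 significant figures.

781 km

Arc length along a parallel = R cos φ · Δλ (with Δλ in radians).
= 6371 × cos 46.5° × (10.2° × π/180) = 6371 × 0.6884 × 0.1780 ≈ 781 km.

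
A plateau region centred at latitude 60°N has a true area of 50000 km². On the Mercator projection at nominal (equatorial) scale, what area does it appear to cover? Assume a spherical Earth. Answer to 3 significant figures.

Mercator is conformal, so the point scale is isotropic: h = k = sec φ = 1/cos φ.
Areal scale = k² = sec²φ = 1/cos²(60°) = 1/0.5000² = 4.000.
Apparent area = 50000 × 4.000 ≈ 200000 km².

200000 km²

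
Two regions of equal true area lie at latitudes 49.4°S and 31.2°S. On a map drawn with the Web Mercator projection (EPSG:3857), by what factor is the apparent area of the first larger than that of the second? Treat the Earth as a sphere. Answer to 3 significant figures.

1.73

Mercator is conformal with k = sec φ, so areal scale = k² = sec²φ.
At 49.4°: sec²(49.4°) = 1/0.6508² = 2.361.
At 31.2°: sec²(31.2°) = 1/0.8554² = 1.367.
Ratio = 2.361/1.367 = cos²(31.2°)/cos²(49.4°) ≈ 1.73.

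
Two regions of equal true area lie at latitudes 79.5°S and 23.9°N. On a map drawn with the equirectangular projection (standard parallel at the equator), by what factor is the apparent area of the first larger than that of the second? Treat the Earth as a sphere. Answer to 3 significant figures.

Plate carrée maps x = Rλ, y = Rφ. The meridian scale is h = 1 and the parallel scale is k = 1/cos φ = sec φ.
Areal scale at 79.5°: h·k = 1.000 × 5.487 = 5.487.
Areal scale at 23.9°: h·k = 1.000 × 1.094 = 1.094.
Ratio = 5.487/1.094 ≈ 5.02.

5.02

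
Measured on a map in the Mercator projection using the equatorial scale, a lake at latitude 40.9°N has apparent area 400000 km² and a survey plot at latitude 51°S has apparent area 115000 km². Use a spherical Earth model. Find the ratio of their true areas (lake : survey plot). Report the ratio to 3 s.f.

5.02

On Mercator the areal scale is sec²φ, so true area = apparent × cos²φ.
True area of lake: 400000 × cos²(40.9°) = 400000 × 0.5713 = 228500 km².
True area of survey plot: 115000 × cos²(51°) = 115000 × 0.3960 = 45550 km².
Ratio = 228500 / 45550 ≈ 5.02.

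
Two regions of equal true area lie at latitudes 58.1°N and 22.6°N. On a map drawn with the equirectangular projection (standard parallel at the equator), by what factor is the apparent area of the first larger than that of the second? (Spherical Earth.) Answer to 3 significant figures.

1.75

Plate carrée maps x = Rλ, y = Rφ. The meridian scale is h = 1 and the parallel scale is k = 1/cos φ = sec φ.
Areal scale at 58.1°: h·k = 1.000 × 1.892 = 1.892.
Areal scale at 22.6°: h·k = 1.000 × 1.083 = 1.083.
Ratio = 1.892/1.083 ≈ 1.75.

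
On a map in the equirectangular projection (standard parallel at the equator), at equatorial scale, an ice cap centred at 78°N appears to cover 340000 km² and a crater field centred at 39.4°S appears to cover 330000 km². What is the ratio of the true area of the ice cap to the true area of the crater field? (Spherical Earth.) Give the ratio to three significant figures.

On the plate carrée, areal scale = h·k = 1 × sec φ, so true area = apparent × cos φ.
True area of ice cap: 340000 × cos(78°) = 340000 × 0.2079 = 70690 km².
True area of crater field: 330000 × cos(39.4°) = 330000 × 0.7727 = 255000 km².
Ratio = 70690 / 255000 ≈ 0.277.

0.277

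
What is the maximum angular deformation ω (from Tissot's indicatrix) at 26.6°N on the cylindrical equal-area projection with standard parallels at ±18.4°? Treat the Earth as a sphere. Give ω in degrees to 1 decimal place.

A cylindrical equal-area projection with standard parallel φ₀ has meridian scale h = cos φ / cos φ₀ and parallel scale k = cos φ₀ / cos φ (so areas are preserved, h·k = 1).
At 26.6°: h = 0.9423, k = 1.061; principal scales a = 1.061, b = 0.9423.
sin(ω/2) = (a − b)/(a + b) = 0.1189/2.004 = 0.05933, so ω = 2 arcsin(0.05933) ≈ 6.8°.

6.8°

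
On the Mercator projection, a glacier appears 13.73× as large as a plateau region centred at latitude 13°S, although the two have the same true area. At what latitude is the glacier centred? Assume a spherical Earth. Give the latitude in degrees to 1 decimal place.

74.8°

On Mercator, (apparent₁)/(apparent₂) = sec²φ₁ / sec²φ₂ when true areas are equal.
cos²φ₂ / cos²φ₁ = 13.73  ⇒  cos φ₁ = cos 13° / √13.73 = 0.9744/3.705 = 0.2630.
φ₁ = arccos(0.2630) ≈ 74.8°.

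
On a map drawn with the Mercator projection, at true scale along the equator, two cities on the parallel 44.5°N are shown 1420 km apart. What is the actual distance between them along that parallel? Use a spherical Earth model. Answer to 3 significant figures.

Mercator is conformal, so the point scale is isotropic: h = k = sec φ = 1/cos φ.
Along the parallel at 44.5°, map distances are exaggerated by k = sec 44.5° = 1.402.
True distance = 1420 / 1.402 = 1420 × cos 44.5° ≈ 1010 km.

1010 km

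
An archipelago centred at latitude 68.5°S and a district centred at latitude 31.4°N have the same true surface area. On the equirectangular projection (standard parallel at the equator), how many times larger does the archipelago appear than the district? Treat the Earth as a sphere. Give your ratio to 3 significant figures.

Plate carrée maps x = Rλ, y = Rφ. The meridian scale is h = 1 and the parallel scale is k = 1/cos φ = sec φ.
Areal scale at 68.5°: h·k = 1.000 × 2.729 = 2.729.
Areal scale at 31.4°: h·k = 1.000 × 1.172 = 1.172.
Ratio = 2.729/1.172 ≈ 2.33.

2.33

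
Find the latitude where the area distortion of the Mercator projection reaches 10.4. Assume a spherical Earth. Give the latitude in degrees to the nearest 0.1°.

Mercator areal scale is sec²φ.
sec²φ = 10.4  ⇒  cos²φ = 0.09615  ⇒  cos φ = 0.3101.
φ = arccos(0.3101) ≈ 71.9°.

71.9°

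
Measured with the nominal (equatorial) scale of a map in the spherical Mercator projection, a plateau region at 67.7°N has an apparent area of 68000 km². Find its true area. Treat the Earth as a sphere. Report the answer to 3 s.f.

The Mercator projection is conformal; its linear scale factor is the same in every direction and equals sec φ = 1/cos φ.
Areal scale = k² = sec²φ = 1/cos²(67.7°) = 1/0.3795² = 6.945.
True area = apparent / (areal scale) = 68000 / 6.945 ≈ 9790 km².

9790 km²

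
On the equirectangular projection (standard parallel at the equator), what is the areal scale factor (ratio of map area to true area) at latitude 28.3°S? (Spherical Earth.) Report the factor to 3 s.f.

For the equirectangular projection with φ₀ = 0 (plate carrée), h = 1 along meridians and k = sec φ along parallels.
Areal scale = h·k = 1 × sec φ; at 28.3°, h = 1.000, k = 1.136, so h·k = 1.136.

1.14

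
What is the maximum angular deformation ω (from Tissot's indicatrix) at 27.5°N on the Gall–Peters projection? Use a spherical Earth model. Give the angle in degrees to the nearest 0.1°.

25.8°

The Gall–Peters projection is cylindrical equal-area with φ₀ = 45°. Cylindrical equal-area (φ₀ = 45°): h = cos φ / cos 45° along meridians, k = cos 45° / cos φ along parallels; h·k = 1.
At 27.5°: h = 1.254, k = 0.7972; principal scales a = 1.254, b = 0.7972.
sin(ω/2) = (a − b)/(a + b) = 0.4572/2.052 = 0.2229, so ω = 2 arcsin(0.2229) ≈ 25.8°.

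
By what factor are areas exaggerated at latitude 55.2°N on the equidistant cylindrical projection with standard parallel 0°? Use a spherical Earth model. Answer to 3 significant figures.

1.75

For the equirectangular projection with φ₀ = 0 (plate carrée), h = 1 along meridians and k = sec φ along parallels.
Areal scale = h·k = 1 × sec φ; at 55.2°, h = 1.000, k = 1.752, so h·k = 1.752.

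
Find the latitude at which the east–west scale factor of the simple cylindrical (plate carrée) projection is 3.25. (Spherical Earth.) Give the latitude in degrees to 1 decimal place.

72.1°

Plate carrée: h = 1, k = sec φ along parallels.
sec φ = 3.25  ⇒  cos φ = 0.3077  ⇒  φ ≈ 72.1°.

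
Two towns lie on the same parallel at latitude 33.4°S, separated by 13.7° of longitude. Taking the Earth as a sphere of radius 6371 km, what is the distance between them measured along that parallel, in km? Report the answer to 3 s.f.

1270 km

Arc length along a parallel = R cos φ · Δλ (with Δλ in radians).
= 6371 × cos 33.4° × (13.7° × π/180) = 6371 × 0.8348 × 0.2391 ≈ 1270 km.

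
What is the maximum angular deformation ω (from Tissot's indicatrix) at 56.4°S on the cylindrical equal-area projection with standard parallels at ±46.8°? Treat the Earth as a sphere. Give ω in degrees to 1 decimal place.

Cylindrical equal-area (φ₀ = 46.8°): h = cos φ / cos 46.8° along meridians, k = cos 46.8° / cos φ along parallels; h·k = 1.
At 56.4°: h = 0.8084, k = 1.237; principal scales a = 1.237, b = 0.8084.
sin(ω/2) = (a − b)/(a + b) = 0.4286/2.045 = 0.2095, so ω = 2 arcsin(0.2095) ≈ 24.2°.

24.2°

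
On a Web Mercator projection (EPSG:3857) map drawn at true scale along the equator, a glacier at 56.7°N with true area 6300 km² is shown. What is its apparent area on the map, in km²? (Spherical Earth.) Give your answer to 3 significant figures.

20900 km²

For Mercator, h = k = sec φ (a conformal cylindrical projection has a single point scale, 1/cos φ).
Areal scale = k² = sec²φ = 1/cos²(56.7°) = 1/0.5490² = 3.318.
Apparent area = 6300 × 3.318 ≈ 20900 km².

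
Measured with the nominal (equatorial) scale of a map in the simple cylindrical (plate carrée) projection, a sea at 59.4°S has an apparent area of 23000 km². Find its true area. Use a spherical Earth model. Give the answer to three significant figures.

11700 km²

Plate carrée maps x = Rλ, y = Rφ. The meridian scale is h = 1 and the parallel scale is k = 1/cos φ = sec φ.
Areal scale = h·k = 1 × sec φ; at 59.4°, h = 1.000, k = 1.964, so h·k = 1.964.
True area = apparent / (areal scale) = 23000 / 1.964 ≈ 11700 km².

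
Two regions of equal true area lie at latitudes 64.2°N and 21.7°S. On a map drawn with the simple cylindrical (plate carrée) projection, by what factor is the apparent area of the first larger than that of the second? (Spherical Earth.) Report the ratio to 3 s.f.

For the equirectangular projection with φ₀ = 0 (plate carrée), h = 1 along meridians and k = sec φ along parallels.
Areal scale at 64.2°: h·k = 1.000 × 2.298 = 2.298.
Areal scale at 21.7°: h·k = 1.000 × 1.076 = 1.076.
Ratio = 2.298/1.076 ≈ 2.13.

2.13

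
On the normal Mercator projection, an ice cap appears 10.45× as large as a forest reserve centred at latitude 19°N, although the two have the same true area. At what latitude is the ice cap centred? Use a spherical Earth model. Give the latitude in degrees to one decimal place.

73.0°

Mercator areal scale is sec²φ, so apparent-area ratio = sec²φ₁ / sec²φ₂ = cos²φ₂ / cos²φ₁.
cos²φ₂ / cos²φ₁ = 10.45  ⇒  cos φ₁ = cos 19° / √10.45 = 0.9455/3.233 = 0.2925.
φ₁ = arccos(0.2925) ≈ 73.0°.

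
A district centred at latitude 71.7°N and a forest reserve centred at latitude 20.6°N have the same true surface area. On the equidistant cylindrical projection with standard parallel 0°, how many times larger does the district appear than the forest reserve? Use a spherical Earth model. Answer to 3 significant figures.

In the plate carrée (x = Rλ, y = Rφ), meridians are true-scale (h = 1) and parallels are stretched by k = sec φ.
Areal scale at 71.7°: h·k = 1.000 × 3.185 = 3.185.
Areal scale at 20.6°: h·k = 1.000 × 1.068 = 1.068.
Ratio = 3.185/1.068 ≈ 2.98.

2.98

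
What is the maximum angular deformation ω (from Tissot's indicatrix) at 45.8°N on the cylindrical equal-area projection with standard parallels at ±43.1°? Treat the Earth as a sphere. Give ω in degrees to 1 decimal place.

5.3°

Cylindrical equal-area (φ₀ = 43.1°): h = cos φ / cos 43.1° along meridians, k = cos 43.1° / cos φ along parallels; h·k = 1.
At 45.8°: h = 0.9548, k = 1.047; principal scales a = 1.047, b = 0.9548.
sin(ω/2) = (a − b)/(a + b) = 0.09252/2.002 = 0.04621, so ω = 2 arcsin(0.04621) ≈ 5.3°.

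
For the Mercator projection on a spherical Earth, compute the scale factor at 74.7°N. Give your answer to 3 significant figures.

3.79

For Mercator, h = k = sec φ (a conformal cylindrical projection has a single point scale, 1/cos φ).
k = 1/cos 74.7° = 1/0.2639 = 3.790.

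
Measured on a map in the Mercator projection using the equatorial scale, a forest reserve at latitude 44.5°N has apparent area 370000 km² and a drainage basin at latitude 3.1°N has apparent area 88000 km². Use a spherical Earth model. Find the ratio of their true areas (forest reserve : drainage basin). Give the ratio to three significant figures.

Mercator's areal exaggeration is sec²φ; hence true area = (apparent area) · cos²φ.
True area of forest reserve: 370000 × cos²(44.5°) = 370000 × 0.5087 = 188200 km².
True area of drainage basin: 88000 × cos²(3.1°) = 88000 × 0.9971 = 87740 km².
Ratio = 188200 / 87740 ≈ 2.15.

2.15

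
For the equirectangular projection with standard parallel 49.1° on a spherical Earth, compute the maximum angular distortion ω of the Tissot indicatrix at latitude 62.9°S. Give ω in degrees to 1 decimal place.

20.7°

In the equirectangular projection with standard parallel φ₀ = 49.1° (x = Rλ cos φ₀, y = Rφ), meridians are true-scale (h = 1) and the parallel scale is k = cos φ₀ / cos φ.
At 62.9°: h = 1.000, k = 1.437; principal scales a = 1.437, b = 1.000.
sin(ω/2) = (a − b)/(a + b) = 0.4373/2.437 = 0.1794, so ω = 2 arcsin(0.1794) ≈ 20.7°.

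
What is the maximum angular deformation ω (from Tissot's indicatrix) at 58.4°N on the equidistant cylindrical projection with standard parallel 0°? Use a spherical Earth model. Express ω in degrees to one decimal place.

For the equirectangular projection with φ₀ = 0 (plate carrée), h = 1 along meridians and k = sec φ along parallels.
At 58.4°: h = 1.000, k = 1.908; principal scales a = 1.908, b = 1.000.
sin(ω/2) = (a − b)/(a + b) = 0.9084/2.908 = 0.3123, so ω = 2 arcsin(0.3123) ≈ 36.4°.

36.4°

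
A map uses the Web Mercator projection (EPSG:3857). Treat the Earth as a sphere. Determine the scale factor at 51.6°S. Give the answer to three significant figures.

1.61

The Mercator projection is conformal; its linear scale factor is the same in every direction and equals sec φ = 1/cos φ.
k = 1/cos 51.6° = 1/0.6211 = 1.610.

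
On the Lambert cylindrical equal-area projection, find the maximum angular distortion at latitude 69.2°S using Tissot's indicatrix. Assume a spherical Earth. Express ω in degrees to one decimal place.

The Lambert cylindrical equal-area projection is the cylindrical equal-area projection with its standard parallel at the equator (φ₀ = 0). For cylindrical equal-area with standard parallel φ₀, h = cos φ / cos φ₀ and k = cos φ₀ / cos φ, so h·k = 1.
At 69.2°: h = 0.3551, k = 2.816; principal scales a = 2.816, b = 0.3551.
sin(ω/2) = (a − b)/(a + b) = 2.461/3.171 = 0.7760, so ω = 2 arcsin(0.7760) ≈ 101.8°.

101.8°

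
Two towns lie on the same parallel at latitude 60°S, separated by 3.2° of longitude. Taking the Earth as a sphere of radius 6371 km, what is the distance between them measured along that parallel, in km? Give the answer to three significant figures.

178 km

Arc length along a parallel = R cos φ · Δλ (with Δλ in radians).
= 6371 × cos 60° × (3.2° × π/180) = 6371 × 0.5000 × 0.05585 ≈ 178 km.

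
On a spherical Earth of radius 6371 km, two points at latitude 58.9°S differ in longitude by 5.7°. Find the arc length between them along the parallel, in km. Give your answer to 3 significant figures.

327 km

Arc length along a parallel = R cos φ · Δλ (with Δλ in radians).
= 6371 × cos 58.9° × (5.7° × π/180) = 6371 × 0.5165 × 0.09948 ≈ 327 km.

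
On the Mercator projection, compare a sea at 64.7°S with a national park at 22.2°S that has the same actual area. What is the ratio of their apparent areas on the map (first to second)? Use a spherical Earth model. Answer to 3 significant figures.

4.69

Mercator areal scale is sec²φ.
At 64.7°: sec²(64.7°) = 1/0.4274² = 5.475.
At 22.2°: sec²(22.2°) = 1/0.9259² = 1.167.
Ratio = 5.475/1.167 = cos²(22.2°)/cos²(64.7°) ≈ 4.69.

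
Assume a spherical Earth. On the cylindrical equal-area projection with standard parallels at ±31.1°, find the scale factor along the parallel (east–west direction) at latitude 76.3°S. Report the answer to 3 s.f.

Cylindrical equal-area (φ₀ = 31.1°): h = cos φ / cos 31.1° along meridians, k = cos 31.1° / cos φ along parallels; h·k = 1.
k = cos 31.1° / cos 76.3° = 0.8563/0.2368 = 3.615.

3.62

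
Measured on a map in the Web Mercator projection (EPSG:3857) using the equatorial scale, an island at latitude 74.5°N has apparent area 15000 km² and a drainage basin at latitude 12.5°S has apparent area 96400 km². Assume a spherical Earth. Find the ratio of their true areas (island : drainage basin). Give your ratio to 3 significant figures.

0.0117

Mercator's areal exaggeration is sec²φ; hence true area = (apparent area) · cos²φ.
True area of island: 15000 × cos²(74.5°) = 15000 × 0.07142 = 1071 km².
True area of drainage basin: 96400 × cos²(12.5°) = 96400 × 0.9532 = 91880 km².
Ratio = 1071 / 91880 ≈ 0.0117.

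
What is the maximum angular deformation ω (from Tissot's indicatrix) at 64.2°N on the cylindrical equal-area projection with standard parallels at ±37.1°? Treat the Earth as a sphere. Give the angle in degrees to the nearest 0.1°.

65.5°

A cylindrical equal-area projection with standard parallel φ₀ has meridian scale h = cos φ / cos φ₀ and parallel scale k = cos φ₀ / cos φ (so areas are preserved, h·k = 1).
At 64.2°: h = 0.5457, k = 1.833; principal scales a = 1.833, b = 0.5457.
sin(ω/2) = (a − b)/(a + b) = 1.287/2.378 = 0.5411, so ω = 2 arcsin(0.5411) ≈ 65.5°.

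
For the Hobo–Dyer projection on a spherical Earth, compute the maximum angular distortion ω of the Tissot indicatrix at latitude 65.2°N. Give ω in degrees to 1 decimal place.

68.5°

The Hobo–Dyer projection is cylindrical equal-area with φ₀ = 37.5°. Cylindrical equal-area (φ₀ = 37.5°): h = cos φ / cos 37.5° along meridians, k = cos 37.5° / cos φ along parallels; h·k = 1.
At 65.2°: h = 0.5287, k = 1.891; principal scales a = 1.891, b = 0.5287.
sin(ω/2) = (a − b)/(a + b) = 1.363/2.420 = 0.5631, so ω = 2 arcsin(0.5631) ≈ 68.5°.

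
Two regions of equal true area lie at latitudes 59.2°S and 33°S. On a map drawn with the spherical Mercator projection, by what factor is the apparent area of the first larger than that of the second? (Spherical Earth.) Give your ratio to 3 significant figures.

2.68

On Mercator, area is exaggerated by sec²φ = 1/cos²φ.
At 59.2°: sec²(59.2°) = 1/0.5120² = 3.814.
At 33°: sec²(33°) = 1/0.8387² = 1.422.
Ratio = 3.814/1.422 = cos²(33°)/cos²(59.2°) ≈ 2.68.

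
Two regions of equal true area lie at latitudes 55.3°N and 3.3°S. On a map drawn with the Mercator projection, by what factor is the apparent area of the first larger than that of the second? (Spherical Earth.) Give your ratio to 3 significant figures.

Mercator areal scale is sec²φ.
At 55.3°: sec²(55.3°) = 1/0.5693² = 3.086.
At 3.3°: sec²(3.3°) = 1/0.9983² = 1.003.
Ratio = 3.086/1.003 = cos²(3.3°)/cos²(55.3°) ≈ 3.08.

3.08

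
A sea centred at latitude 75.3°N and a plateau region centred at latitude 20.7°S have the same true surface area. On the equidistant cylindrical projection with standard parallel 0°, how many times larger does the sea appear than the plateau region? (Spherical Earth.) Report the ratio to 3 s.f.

3.69

Plate carrée maps x = Rλ, y = Rφ. The meridian scale is h = 1 and the parallel scale is k = 1/cos φ = sec φ.
Areal scale at 75.3°: h·k = 1.000 × 3.941 = 3.941.
Areal scale at 20.7°: h·k = 1.000 × 1.069 = 1.069.
Ratio = 3.941/1.069 ≈ 3.69.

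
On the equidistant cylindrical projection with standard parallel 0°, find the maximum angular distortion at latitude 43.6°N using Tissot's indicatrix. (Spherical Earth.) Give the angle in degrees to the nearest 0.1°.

Plate carrée maps x = Rλ, y = Rφ. The meridian scale is h = 1 and the parallel scale is k = 1/cos φ = sec φ.
At 43.6°: h = 1.000, k = 1.381; principal scales a = 1.381, b = 1.000.
sin(ω/2) = (a − b)/(a + b) = 0.3809/2.381 = 0.1600, so ω = 2 arcsin(0.1600) ≈ 18.4°.

18.4°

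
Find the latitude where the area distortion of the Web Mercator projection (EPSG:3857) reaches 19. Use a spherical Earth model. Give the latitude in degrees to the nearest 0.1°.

Mercator areal scale is sec²φ.
sec²φ = 19  ⇒  cos²φ = 0.05263  ⇒  cos φ = 0.2294.
φ = arccos(0.2294) ≈ 76.7°.

76.7°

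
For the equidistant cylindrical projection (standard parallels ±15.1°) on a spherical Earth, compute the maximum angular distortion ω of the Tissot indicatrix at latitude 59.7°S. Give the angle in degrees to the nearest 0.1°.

The equidistant cylindrical projection with φ₀ = 15.1° has h = 1 (meridians true) and k = cos φ₀ / cos φ along parallels.
At 59.7°: h = 1.000, k = 1.914; principal scales a = 1.914, b = 1.000.
sin(ω/2) = (a − b)/(a + b) = 0.9136/2.914 = 0.3136, so ω = 2 arcsin(0.3136) ≈ 36.5°.

36.5°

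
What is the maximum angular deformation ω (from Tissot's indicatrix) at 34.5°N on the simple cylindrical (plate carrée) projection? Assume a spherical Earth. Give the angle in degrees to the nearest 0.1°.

Plate carrée maps x = Rλ, y = Rφ. The meridian scale is h = 1 and the parallel scale is k = 1/cos φ = sec φ.
At 34.5°: h = 1.000, k = 1.213; principal scales a = 1.213, b = 1.000.
sin(ω/2) = (a − b)/(a + b) = 0.2134/2.213 = 0.09642, so ω = 2 arcsin(0.09642) ≈ 11.1°.

11.1°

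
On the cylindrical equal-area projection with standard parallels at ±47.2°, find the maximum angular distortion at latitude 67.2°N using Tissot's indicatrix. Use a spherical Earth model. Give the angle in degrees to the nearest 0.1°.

For cylindrical equal-area with standard parallel φ₀, h = cos φ / cos φ₀ and k = cos φ₀ / cos φ, so h·k = 1.
At 67.2°: h = 0.5703, k = 1.753; principal scales a = 1.753, b = 0.5703.
sin(ω/2) = (a − b)/(a + b) = 1.183/2.324 = 0.5091, so ω = 2 arcsin(0.5091) ≈ 61.2°.

61.2°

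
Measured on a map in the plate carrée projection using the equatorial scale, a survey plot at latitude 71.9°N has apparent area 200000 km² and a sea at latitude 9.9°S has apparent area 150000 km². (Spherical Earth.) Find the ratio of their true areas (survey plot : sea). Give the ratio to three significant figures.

Plate carrée has h = 1 and k = sec φ, giving areal scale sec φ; true area = (apparent area) · cos φ.
True area of survey plot: 200000 × cos(71.9°) = 200000 × 0.3107 = 62140 km².
True area of sea: 150000 × cos(9.9°) = 150000 × 0.9851 = 147800 km².
Ratio = 62140 / 147800 ≈ 0.420.

0.420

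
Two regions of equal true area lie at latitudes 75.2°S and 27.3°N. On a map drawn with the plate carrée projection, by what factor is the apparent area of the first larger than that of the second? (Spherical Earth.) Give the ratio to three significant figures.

For the equirectangular projection with φ₀ = 0 (plate carrée), h = 1 along meridians and k = sec φ along parallels.
Areal scale at 75.2°: h·k = 1.000 × 3.915 = 3.915.
Areal scale at 27.3°: h·k = 1.000 × 1.125 = 1.125.
Ratio = 3.915/1.125 ≈ 3.48.

3.48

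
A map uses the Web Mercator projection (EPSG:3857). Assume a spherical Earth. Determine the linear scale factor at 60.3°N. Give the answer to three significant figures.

2.02

For Mercator, h = k = sec φ (a conformal cylindrical projection has a single point scale, 1/cos φ).
k = 1/cos 60.3° = 1/0.4955 = 2.018.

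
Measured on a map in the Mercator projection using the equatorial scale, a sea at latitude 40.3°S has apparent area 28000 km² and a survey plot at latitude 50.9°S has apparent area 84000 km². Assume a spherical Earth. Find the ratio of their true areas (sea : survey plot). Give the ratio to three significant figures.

Since Mercator area scale is 1/cos²φ, the true area equals the apparent area multiplied by cos²φ.
True area of sea: 28000 × cos²(40.3°) = 28000 × 0.5817 = 16290 km².
True area of survey plot: 84000 × cos²(50.9°) = 84000 × 0.3978 = 33410 km².
Ratio = 16290 / 33410 ≈ 0.487.

0.487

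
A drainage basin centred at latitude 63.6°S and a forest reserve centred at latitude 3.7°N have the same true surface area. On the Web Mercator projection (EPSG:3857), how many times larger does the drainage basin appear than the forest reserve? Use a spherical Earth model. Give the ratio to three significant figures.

5.04

Mercator is conformal with k = sec φ, so areal scale = k² = sec²φ.
At 63.6°: sec²(63.6°) = 1/0.4446² = 5.058.
At 3.7°: sec²(3.7°) = 1/0.9979² = 1.004.
Ratio = 5.058/1.004 = cos²(3.7°)/cos²(63.6°) ≈ 5.04.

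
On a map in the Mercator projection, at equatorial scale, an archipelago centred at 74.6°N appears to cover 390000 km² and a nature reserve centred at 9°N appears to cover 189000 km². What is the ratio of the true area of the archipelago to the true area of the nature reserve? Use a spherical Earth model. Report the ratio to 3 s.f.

Since Mercator area scale is 1/cos²φ, the true area equals the apparent area multiplied by cos²φ.
True area of archipelago: 390000 × cos²(74.6°) = 390000 × 0.07052 = 27500 km².
True area of nature reserve: 189000 × cos²(9°) = 189000 × 0.9755 = 184400 km².
Ratio = 27500 / 184400 ≈ 0.149.

0.149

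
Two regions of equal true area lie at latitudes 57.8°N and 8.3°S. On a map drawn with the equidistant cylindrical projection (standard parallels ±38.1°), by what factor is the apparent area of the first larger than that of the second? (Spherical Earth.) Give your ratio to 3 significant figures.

1.86

In the equirectangular projection with standard parallel φ₀ = 38.1° (x = Rλ cos φ₀, y = Rφ), meridians are true-scale (h = 1) and the parallel scale is k = cos φ₀ / cos φ.
Areal scale at 57.8°: h·k = 1.000 × 1.477 = 1.477.
Areal scale at 8.3°: h·k = 1.000 × 0.7953 = 0.7953.
Ratio = 1.477/0.7953 ≈ 1.86.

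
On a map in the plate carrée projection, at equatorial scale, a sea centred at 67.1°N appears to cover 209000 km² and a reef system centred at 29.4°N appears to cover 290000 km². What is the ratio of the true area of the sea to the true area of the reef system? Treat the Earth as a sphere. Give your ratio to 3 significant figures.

0.322

On the plate carrée, areal scale = h·k = 1 × sec φ, so true area = apparent × cos φ.
True area of sea: 209000 × cos(67.1°) = 209000 × 0.3891 = 81330 km².
True area of reef system: 290000 × cos(29.4°) = 290000 × 0.8712 = 252700 km².
Ratio = 81330 / 252700 ≈ 0.322.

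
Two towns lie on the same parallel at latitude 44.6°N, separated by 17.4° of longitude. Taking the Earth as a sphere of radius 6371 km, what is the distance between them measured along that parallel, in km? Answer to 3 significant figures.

Arc length along a parallel = R cos φ · Δλ (with Δλ in radians).
= 6371 × cos 44.6° × (17.4° × π/180) = 6371 × 0.7120 × 0.3037 ≈ 1380 km.

1380 km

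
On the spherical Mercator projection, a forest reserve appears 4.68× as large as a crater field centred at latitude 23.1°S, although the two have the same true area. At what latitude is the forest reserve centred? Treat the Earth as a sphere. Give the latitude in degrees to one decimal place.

64.8°

On Mercator, (apparent₁)/(apparent₂) = sec²φ₁ / sec²φ₂ when true areas are equal.
cos²φ₂ / cos²φ₁ = 4.68  ⇒  cos φ₁ = cos 23.1° / √4.68 = 0.9198/2.163 = 0.4252.
φ₁ = arccos(0.4252) ≈ 64.8°.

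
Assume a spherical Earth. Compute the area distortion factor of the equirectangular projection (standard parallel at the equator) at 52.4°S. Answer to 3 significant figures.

Plate carrée maps x = Rλ, y = Rφ. The meridian scale is h = 1 and the parallel scale is k = 1/cos φ = sec φ.
Areal scale = h·k = 1 × sec φ; at 52.4°, h = 1.000, k = 1.639, so h·k = 1.639.

1.64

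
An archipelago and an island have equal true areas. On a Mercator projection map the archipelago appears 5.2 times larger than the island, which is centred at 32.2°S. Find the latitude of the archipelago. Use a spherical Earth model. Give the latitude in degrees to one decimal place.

Mercator areal scale is sec²φ, so apparent-area ratio = sec²φ₁ / sec²φ₂ = cos²φ₂ / cos²φ₁.
cos²φ₂ / cos²φ₁ = 5.2  ⇒  cos φ₁ = cos 32.2° / √5.2 = 0.8462/2.280 = 0.3711.
φ₁ = arccos(0.3711) ≈ 68.2°.

68.2°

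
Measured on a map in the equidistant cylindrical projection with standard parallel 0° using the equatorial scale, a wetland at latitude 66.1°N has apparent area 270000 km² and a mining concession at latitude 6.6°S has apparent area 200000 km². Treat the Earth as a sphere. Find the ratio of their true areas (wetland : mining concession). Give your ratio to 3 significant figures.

Plate carrée has h = 1 and k = sec φ, giving areal scale sec φ; true area = (apparent area) · cos φ.
True area of wetland: 270000 × cos(66.1°) = 270000 × 0.4051 = 109400 km².
True area of mining concession: 200000 × cos(6.6°) = 200000 × 0.9934 = 198700 km².
Ratio = 109400 / 198700 ≈ 0.551.

0.551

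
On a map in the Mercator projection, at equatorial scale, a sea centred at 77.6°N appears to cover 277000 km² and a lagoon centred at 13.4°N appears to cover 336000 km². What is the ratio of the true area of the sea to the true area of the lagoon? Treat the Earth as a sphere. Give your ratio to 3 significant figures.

Since Mercator area scale is 1/cos²φ, the true area equals the apparent area multiplied by cos²φ.
True area of sea: 277000 × cos²(77.6°) = 277000 × 0.04611 = 12770 km².
True area of lagoon: 336000 × cos²(13.4°) = 336000 × 0.9463 = 318000 km².
Ratio = 12770 / 318000 ≈ 0.0402.

0.0402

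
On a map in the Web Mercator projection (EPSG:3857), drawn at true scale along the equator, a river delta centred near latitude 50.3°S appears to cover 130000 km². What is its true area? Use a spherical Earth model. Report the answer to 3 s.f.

Mercator is conformal, so the point scale is isotropic: h = k = sec φ = 1/cos φ.
Areal scale = k² = sec²φ = 1/cos²(50.3°) = 1/0.6388² = 2.451.
True area = apparent / (areal scale) = 130000 / 2.451 ≈ 53000 km².

53000 km²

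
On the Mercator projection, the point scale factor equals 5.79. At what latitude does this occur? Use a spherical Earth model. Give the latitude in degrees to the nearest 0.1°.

Mercator scale is k = sec φ = 1/cos φ.
1/cos φ = 5.79  ⇒  cos φ = 0.1727  ⇒  φ = arccos(0.1727) ≈ 80.1°.

80.1°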